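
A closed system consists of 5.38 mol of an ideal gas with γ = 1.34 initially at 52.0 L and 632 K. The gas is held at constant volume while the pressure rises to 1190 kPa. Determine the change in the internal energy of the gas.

98900 J

P₁ = nRT₁/V₁ = 5.38×8.314×632/52.0 = 544 kPa.
Isochoric: V stays 52.0 L; P/T = const ⇒ T₂ = 1380 K, P₂ = 1190 kPa.
For an ideal gas ΔU = nCvΔT with Cv = R/(γ−1) = 24.5 J/(mol·K).
ΔU = 5.38×24.5×(1380−632) = 98900 J.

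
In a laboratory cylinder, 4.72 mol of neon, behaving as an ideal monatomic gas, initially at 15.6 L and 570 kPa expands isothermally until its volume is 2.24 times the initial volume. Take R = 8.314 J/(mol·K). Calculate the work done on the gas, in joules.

-7170 J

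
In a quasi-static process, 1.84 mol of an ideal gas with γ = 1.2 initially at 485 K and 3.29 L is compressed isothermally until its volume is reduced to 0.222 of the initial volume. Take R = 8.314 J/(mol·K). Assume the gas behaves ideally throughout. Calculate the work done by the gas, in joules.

-11200 J

P₁ = nRT₁/V₁ = 1.84×8.314×485/3.29 = 2260 kPa.
Isothermal: T stays 485 K; PV = const ⇒ V₂ = 0.730 L, P₂ = 10200 kPa.
W = nRT ln(V₂/V₁) = 1.84×8.314×485×ln(0.222) = -11200 J.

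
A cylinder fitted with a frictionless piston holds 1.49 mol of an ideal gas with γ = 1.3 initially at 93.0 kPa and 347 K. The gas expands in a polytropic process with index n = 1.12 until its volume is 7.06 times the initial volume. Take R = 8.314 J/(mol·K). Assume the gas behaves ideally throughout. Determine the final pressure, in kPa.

10.4 kPa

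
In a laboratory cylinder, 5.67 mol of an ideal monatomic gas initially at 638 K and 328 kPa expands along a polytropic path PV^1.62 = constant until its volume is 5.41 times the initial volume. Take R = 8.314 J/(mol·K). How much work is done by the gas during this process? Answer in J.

V₁ = nRT₁/P₁ = 5.67×8.314×638/328 = 91.7 L.
Polytropic n=1.62: T₂ = T₁(V₁/V₂)^(n−1) = 638×(0.185)^0.62 = 224 K; P₂ = P₁(V₁/V₂)^n = 21.3 kPa.
W = (P₁V₁−P₂V₂)/(n−1) = (328×91.7−21.3×496)/0.62 = 31500 J.

31500 J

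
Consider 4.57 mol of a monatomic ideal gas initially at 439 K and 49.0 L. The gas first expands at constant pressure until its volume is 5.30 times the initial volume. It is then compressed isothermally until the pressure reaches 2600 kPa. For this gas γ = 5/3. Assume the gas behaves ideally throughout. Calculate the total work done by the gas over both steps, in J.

P₁ = nRT₁/V₁ = 4.57×8.314×439/49.0 = 340 kPa.
Step 1 — Isobaric: P stays 340 kPa; V/T = const ⇒ T₂ = 2330 K, V₂ = 260 L.
W = PΔV = 340×(260−49.0) kPa·L = 71700 J.
ΔU = nCvΔT = 4.57×12.5×(2330−439) = 108000 J.
Q = ΔU + W = nCpΔT = 179000 J.
State after step 1: P = 340 kPa, V = 260 L, T = 2330 K.
Step 2 — Isothermal: T stays 2330 K; PV = const ⇒ V₂ = 34.0 L, P₂ = 2600 kPa.
ΔU = 0 (ideal gas, T constant).
W = nRT ln(V₂/V₁) = 4.57×8.314×2330×ln(0.131) = -180000 J.
Q = ΔU + W = -180000 J.
Net over both steps: W = -108000 J, Q = -427 J, ΔU = 108000 J.

-108000 J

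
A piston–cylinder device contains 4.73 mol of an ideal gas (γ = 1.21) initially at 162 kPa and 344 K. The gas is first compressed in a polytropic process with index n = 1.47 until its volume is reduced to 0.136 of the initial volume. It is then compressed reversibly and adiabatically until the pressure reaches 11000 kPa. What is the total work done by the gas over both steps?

-85800 J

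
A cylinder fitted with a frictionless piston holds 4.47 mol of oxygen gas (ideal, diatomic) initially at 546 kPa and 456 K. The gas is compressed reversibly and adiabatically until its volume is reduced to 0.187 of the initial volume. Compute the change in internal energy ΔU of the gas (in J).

V₁ = nRT₁/P₁ = 4.47×8.314×456/546 = 31.0 L.
Adiabatic: TV^(γ−1) = const ⇒ T₂ = 456×(5.35)^0.400 = 892 K; PV^γ = const ⇒ P₂ = 5710 kPa.
For an ideal gas ΔU = nCvΔT with Cv = (5/2)R = 20.8 J/(mol·K).
ΔU = 4.47×20.8×(892−456) = 40500 J.

40500 J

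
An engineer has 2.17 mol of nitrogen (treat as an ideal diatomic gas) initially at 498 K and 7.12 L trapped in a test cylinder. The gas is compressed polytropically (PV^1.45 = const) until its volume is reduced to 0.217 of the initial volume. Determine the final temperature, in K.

P₁ = nRT₁/V₁ = 2.17×8.314×498/7.12 = 1260 kPa.
Polytropic n=1.45: T₂ = T₁(V₁/V₂)^(n−1) = 498×(4.61)^0.45 = 990 K; P₂ = P₁(V₁/V₂)^n = 11600 kPa.

990 K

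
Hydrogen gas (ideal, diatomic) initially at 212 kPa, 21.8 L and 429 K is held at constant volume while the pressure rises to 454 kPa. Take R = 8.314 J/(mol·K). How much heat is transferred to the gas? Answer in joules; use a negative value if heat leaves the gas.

n = P₁V₁/(RT₁) = 212×21.8/(8.314×429) = 1.30 mol.
Isochoric: V stays 21.8 L; P/T = const ⇒ T₂ = 919 K, P₂ = 454 kPa.
W = 0 (no volume change).
ΔU = nCvΔT = 1.30×20.8×(919−429) = 13200 J.
Q = ΔU = 13200 J.

13200 J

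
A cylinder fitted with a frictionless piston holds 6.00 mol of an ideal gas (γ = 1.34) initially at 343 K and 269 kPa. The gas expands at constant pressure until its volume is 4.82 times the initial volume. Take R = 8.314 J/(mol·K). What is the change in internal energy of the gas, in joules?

192000 J

V₁ = nRT₁/P₁ = 6.00×8.314×343/269 = 63.6 L.
Isobaric: P stays 269 kPa; V/T = const ⇒ T₂ = 1650 K, V₂ = 307 L.
For an ideal gas ΔU = nCvΔT with Cv = R/(γ−1) = 24.5 J/(mol·K).
ΔU = 6.00×24.5×(1650−343) = 192000 J.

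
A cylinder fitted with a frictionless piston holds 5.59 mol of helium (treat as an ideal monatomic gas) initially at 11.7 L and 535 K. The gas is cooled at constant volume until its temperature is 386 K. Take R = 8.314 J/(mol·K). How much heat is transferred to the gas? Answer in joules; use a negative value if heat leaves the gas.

P₁ = nRT₁/V₁ = 5.59×8.314×535/11.7 = 2130 kPa.
Isochoric: V stays 11.7 L; P/T = const ⇒ T₂ = 386 K, P₂ = 1530 kPa.
W = 0 (no volume change).
ΔU = nCvΔT = 5.59×12.5×(386−535) = -10400 J.
Q = ΔU = -10400 J.

-10400 J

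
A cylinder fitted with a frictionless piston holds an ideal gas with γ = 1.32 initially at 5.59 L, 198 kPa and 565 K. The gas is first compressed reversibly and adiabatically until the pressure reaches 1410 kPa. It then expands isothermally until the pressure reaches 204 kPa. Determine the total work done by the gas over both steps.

1340 J

n = P₁V₁/(RT₁) = 198×5.59/(8.314×565) = 0.236 mol.
Step 1 — Adiabatic: T₂/T₁ = (P₂/P₁)^((γ−1)/γ) ⇒ T₂ = 565×(7.12)^0.242 = 909 K; V₂ = 1.26 L.
ΔU = nCvΔT = 0.236×26.0×(909−565) = 2110 J.
Q = 0 for an adiabatic process, so W = −ΔU = -2110 J.
State after step 1: P = 1410 kPa, V = 1.26 L, T = 909 K.
Step 2 — Isothermal: T stays 909 K; PV = const ⇒ V₂ = 8.73 L, P₂ = 204 kPa.
ΔU = 0 (ideal gas, T constant).
W = nRT ln(V₂/V₁) = 0.236×8.314×909×ln(6.91) = 3440 J.
Q = ΔU + W = 3440 J.
Net over both steps: W = 1340 J, Q = 3440 J, ΔU = 2110 J.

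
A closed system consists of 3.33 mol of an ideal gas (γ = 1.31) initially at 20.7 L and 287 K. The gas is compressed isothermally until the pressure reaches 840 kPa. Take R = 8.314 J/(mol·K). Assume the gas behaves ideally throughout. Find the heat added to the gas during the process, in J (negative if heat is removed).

P₁ = nRT₁/V₁ = 3.33×8.314×287/20.7 = 384 kPa.
Isothermal: T stays 287 K; PV = const ⇒ V₂ = 9.46 L, P₂ = 840 kPa.
ΔU = 0 (ideal gas, T constant).
W = nRT ln(V₂/V₁) = 3.33×8.314×287×ln(0.457) = -6220 J.
Q = ΔU + W = -6220 J.

-6220 J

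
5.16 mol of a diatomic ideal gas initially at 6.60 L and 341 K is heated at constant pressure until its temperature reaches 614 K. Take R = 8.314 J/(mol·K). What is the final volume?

11.9 L

P₁ = nRT₁/V₁ = 5.16×8.314×341/6.60 = 2220 kPa.
Isobaric: P stays 2220 kPa; V/T = const ⇒ T₂ = 614 K, V₂ = 11.9 L.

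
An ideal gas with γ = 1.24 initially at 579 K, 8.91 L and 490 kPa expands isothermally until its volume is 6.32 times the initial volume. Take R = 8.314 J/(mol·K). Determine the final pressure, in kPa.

Isothermal: T stays 579 K; PV = const ⇒ V₂ = 56.3 L, P₂ = 77.5 kPa.

77.5 kPa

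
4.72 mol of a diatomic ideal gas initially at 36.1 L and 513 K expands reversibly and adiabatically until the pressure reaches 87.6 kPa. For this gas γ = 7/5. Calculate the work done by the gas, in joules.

20700 J

P₁ = nRT₁/V₁ = 4.72×8.314×513/36.1 = 558 kPa.
Adiabatic: T₂/T₁ = (P₂/P₁)^((γ−1)/γ) ⇒ T₂ = 513×(0.157)^0.286 = 302 K; V₂ = 135 L.
ΔU = nCvΔT = 4.72×20.8×(302−513) = -20700 J.
Q = 0 for an adiabatic process, so W = −ΔU = 20700 J.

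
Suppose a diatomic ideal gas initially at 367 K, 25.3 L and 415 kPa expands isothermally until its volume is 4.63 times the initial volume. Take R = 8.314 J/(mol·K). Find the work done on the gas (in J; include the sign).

-16100 J

n = P₁V₁/(RT₁) = 415×25.3/(8.314×367) = 3.44 mol.
Isothermal: T stays 367 K; PV = const ⇒ V₂ = 117 L, P₂ = 89.6 kPa.
W = nRT ln(V₂/V₁) = 3.44×8.314×367×ln(4.63) = 16100 J.
Work done on the gas = −W_by = -16100 J.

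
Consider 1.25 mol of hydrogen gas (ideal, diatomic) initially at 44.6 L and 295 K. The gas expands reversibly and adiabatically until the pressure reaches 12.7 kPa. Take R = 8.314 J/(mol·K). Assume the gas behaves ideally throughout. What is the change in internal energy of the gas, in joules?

-2930 J

P₁ = nRT₁/V₁ = 1.25×8.314×295/44.6 = 68.7 kPa.
Adiabatic: T₂/T₁ = (P₂/P₁)^((γ−1)/γ) ⇒ T₂ = 295×(0.185)^0.286 = 182 K; V₂ = 149 L.
For an ideal gas ΔU = nCvΔT with Cv = (5/2)R = 20.8 J/(mol·K).
ΔU = 1.25×20.8×(182−295) = -2930 J.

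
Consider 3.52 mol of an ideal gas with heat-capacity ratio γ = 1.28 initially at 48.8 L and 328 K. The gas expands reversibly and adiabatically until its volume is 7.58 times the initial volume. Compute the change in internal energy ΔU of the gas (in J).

-14800 J

P₁ = nRT₁/V₁ = 3.52×8.314×328/48.8 = 197 kPa.
Adiabatic: TV^(γ−1) = const ⇒ T₂ = 328×(0.132)^0.280 = 186 K; PV^γ = const ⇒ P₂ = 14.7 kPa.
For an ideal gas ΔU = nCvΔT with Cv = R/(γ−1) = 29.7 J/(mol·K).
ΔU = 3.52×29.7×(186−328) = -14800 J.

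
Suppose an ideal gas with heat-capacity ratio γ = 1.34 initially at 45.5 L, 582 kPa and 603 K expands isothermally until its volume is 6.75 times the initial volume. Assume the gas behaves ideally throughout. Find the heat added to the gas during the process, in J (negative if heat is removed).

50600 J

n = P₁V₁/(RT₁) = 582×45.5/(8.314×603) = 5.28 mol.
Isothermal: T stays 603 K; PV = const ⇒ V₂ = 307 L, P₂ = 86.2 kPa.
ΔU = 0 (ideal gas, T constant).
W = nRT ln(V₂/V₁) = 5.28×8.314×603×ln(6.75) = 50600 J.
Q = ΔU + W = 50600 J.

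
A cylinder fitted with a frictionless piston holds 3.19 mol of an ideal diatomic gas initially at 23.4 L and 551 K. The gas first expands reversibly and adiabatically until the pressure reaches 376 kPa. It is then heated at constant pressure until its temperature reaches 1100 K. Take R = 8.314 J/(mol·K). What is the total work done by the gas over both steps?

P₁ = nRT₁/V₁ = 3.19×8.314×551/23.4 = 625 kPa.
Step 1 — Adiabatic: T₂/T₁ = (P₂/P₁)^((γ−1)/γ) ⇒ T₂ = 551×(0.602)^0.286 = 477 K; V₂ = 33.6 L.
ΔU = nCvΔT = 3.19×20.8×(477−551) = -4930 J.
Q = 0 for an adiabatic process, so W = −ΔU = 4930 J.
State after step 1: P = 376 kPa, V = 33.6 L, T = 477 K.
Step 2 — Isobaric: P stays 376 kPa; V/T = const ⇒ T₂ = 1100 K, V₂ = 77.6 L.
W = PΔV = 376×(77.6−33.6) kPa·L = 16500 J.
ΔU = nCvΔT = 3.19×20.8×(1100−477) = 41300 J.
Q = ΔU + W = nCpΔT = 57900 J.
Net over both steps: W = 21500 J, Q = 57900 J, ΔU = 36400 J.

21500 J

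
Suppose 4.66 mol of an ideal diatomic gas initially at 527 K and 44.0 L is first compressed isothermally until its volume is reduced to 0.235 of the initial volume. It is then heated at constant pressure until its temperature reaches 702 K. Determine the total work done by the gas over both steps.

-22800 J

P₁ = nRT₁/V₁ = 4.66×8.314×527/44.0 = 464 kPa.
Step 1 — Isothermal: T stays 527 K; PV = const ⇒ V₂ = 10.3 L, P₂ = 1970 kPa.
ΔU = 0 (ideal gas, T constant).
W = nRT ln(V₂/V₁) = 4.66×8.314×527×ln(0.235) = -29600 J.
Q = ΔU + W = -29600 J.
State after step 1: P = 1970 kPa, V = 10.3 L, T = 527 K.
Step 2 — Isobaric: P stays 1970 kPa; V/T = const ⇒ T₂ = 702 K, V₂ = 13.8 L.
W = PΔV = 1970×(13.8−10.3) kPa·L = 6780 J.
ΔU = nCvΔT = 4.66×20.8×(702−527) = 17000 J.
Q = ΔU + W = nCpΔT = 23700 J.
Net over both steps: W = -22800 J, Q = -5840 J, ΔU = 17000 J.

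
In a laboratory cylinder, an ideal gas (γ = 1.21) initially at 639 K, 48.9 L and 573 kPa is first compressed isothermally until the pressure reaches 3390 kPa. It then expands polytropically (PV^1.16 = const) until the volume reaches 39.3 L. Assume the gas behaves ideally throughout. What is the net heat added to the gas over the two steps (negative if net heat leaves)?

n = P₁V₁/(RT₁) = 573×48.9/(8.314×639) = 5.27 mol.
Step 1 — Isothermal: T stays 639 K; PV = const ⇒ V₂ = 8.27 L, P₂ = 3390 kPa.
ΔU = 0 (ideal gas, T constant).
W = nRT ln(V₂/V₁) = 5.27×8.314×639×ln(0.169) = -49800 J.
Q = ΔU + W = -49800 J.
State after step 1: P = 3390 kPa, V = 8.27 L, T = 639 K.
Step 2 — Polytropic n=1.16: T₂ = T₁(V₁/V₂)^(n−1) = 639×(0.210)^0.16 = 498 K; P₂ = P₁(V₁/V₂)^n = 556 kPa.
W = (P₁V₁−P₂V₂)/(n−1) = (3390×8.27−556×39.3)/0.16 = 38700 J.
ΔU = nCvΔT = 5.27×39.6×(498−639) = -29500 J.
Q = ΔU + W = 9210 J.
Net over both steps: W = -11100 J, Q = -40600 J, ΔU = -29500 J.

-40600 J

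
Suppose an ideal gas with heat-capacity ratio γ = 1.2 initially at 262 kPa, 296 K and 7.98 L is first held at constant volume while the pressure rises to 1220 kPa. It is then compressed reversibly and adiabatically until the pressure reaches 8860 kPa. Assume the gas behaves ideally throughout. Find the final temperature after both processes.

n = P₁V₁/(RT₁) = 262×7.98/(8.314×296) = 0.850 mol.
Step 1 — Isochoric: V stays 7.98 L; P/T = const ⇒ T₂ = 1380 K, P₂ = 1220 kPa.
W = 0 (no volume change).
ΔU = nCvΔT = 0.850×41.6×(1380−296) = 38200 J.
Q = ΔU = 38200 J.
State after step 1: P = 1220 kPa, V = 7.98 L, T = 1380 K.
Step 2 — Adiabatic: T₂/T₁ = (P₂/P₁)^((γ−1)/γ) ⇒ T₂ = 1380×(7.26)^0.167 = 1920 K; V₂ = 1.53 L.
ΔU = nCvΔT = 0.850×41.6×(1920−1380) = 19100 J.
Q = 0 for an adiabatic process, so W = −ΔU = -19100 J.
Net over both steps: W = -19100 J, Q = 38200 J, ΔU = 57300 J.

1920 K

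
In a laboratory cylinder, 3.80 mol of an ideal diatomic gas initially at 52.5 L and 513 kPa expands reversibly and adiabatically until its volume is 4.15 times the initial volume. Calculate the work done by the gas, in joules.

T₁ = P₁V₁/(nR) = 513×52.5/(3.80×8.314) = 852 K.
Adiabatic: TV^(γ−1) = const ⇒ T₂ = 852×(0.241)^0.400 = 482 K; PV^γ = const ⇒ P₂ = 70.0 kPa.
ΔU = nCvΔT = 3.80×20.8×(482−852) = -29200 J.
Q = 0 for an adiabatic process, so W = −ΔU = 29200 J.

29200 J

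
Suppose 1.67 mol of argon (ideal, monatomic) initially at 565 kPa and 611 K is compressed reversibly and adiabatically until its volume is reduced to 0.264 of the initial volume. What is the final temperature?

V₁ = nRT₁/P₁ = 1.67×8.314×611/565 = 15.0 L.
Adiabatic: TV^(γ−1) = const ⇒ T₂ = 611×(3.79)^0.667 = 1480 K; PV^γ = const ⇒ P₂ = 5200 kPa.

1480 K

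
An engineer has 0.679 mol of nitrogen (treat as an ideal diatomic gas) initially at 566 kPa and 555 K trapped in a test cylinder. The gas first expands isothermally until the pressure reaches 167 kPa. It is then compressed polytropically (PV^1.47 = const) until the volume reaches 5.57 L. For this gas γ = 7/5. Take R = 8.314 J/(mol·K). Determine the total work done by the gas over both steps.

V₁ = nRT₁/P₁ = 0.679×8.314×555/566 = 5.54 L.
Step 1 — Isothermal: T stays 555 K; PV = const ⇒ V₂ = 18.8 L, P₂ = 167 kPa.
ΔU = 0 (ideal gas, T constant).
W = nRT ln(V₂/V₁) = 0.679×8.314×555×ln(3.39) = 3820 J.
Q = ΔU + W = 3820 J.
State after step 1: P = 167 kPa, V = 18.8 L, T = 555 K.
Step 2 — Polytropic n=1.47: T₂ = T₁(V₁/V₂)^(n−1) = 555×(3.37)^0.47 = 982 K; P₂ = P₁(V₁/V₂)^n = 995 kPa.
W = (P₁V₁−P₂V₂)/(n−1) = (167×18.8−995×5.57)/0.47 = -5130 J.
ΔU = nCvΔT = 0.679×20.8×(982−555) = 6030 J.
Q = ΔU + W = 898 J.
Net over both steps: W = -1310 J, Q = 4720 J, ΔU = 6030 J.

-1310 J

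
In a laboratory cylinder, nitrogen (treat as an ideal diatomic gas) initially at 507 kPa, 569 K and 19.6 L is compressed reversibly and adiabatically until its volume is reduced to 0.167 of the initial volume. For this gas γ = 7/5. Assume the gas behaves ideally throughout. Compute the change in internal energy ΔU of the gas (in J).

n = P₁V₁/(RT₁) = 507×19.6/(8.314×569) = 2.10 mol.
Adiabatic: TV^(γ−1) = const ⇒ T₂ = 569×(5.99)^0.400 = 1160 K; PV^γ = const ⇒ P₂ = 6210 kPa.
For an ideal gas ΔU = nCvΔT with Cv = (5/2)R = 20.8 J/(mol·K).
ΔU = 2.10×20.8×(1160−569) = 26000 J.

26000 J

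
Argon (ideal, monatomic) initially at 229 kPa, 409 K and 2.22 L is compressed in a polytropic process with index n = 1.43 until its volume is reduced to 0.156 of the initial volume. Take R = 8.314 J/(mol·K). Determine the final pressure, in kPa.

3260 kPa

Polytropic n=1.43: T₂ = T₁(V₁/V₂)^(n−1) = 409×(6.41)^0.43 = 909 K; P₂ = P₁(V₁/V₂)^n = 3260 kPa.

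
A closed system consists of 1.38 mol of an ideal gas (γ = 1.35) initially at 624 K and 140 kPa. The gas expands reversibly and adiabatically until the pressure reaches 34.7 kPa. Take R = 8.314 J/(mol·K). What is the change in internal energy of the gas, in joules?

-6210 J

V₁ = nRT₁/P₁ = 1.38×8.314×624/140 = 51.1 L.
Adiabatic: T₂/T₁ = (P₂/P₁)^((γ−1)/γ) ⇒ T₂ = 624×(0.248)^0.259 = 435 K; V₂ = 144 L.
For an ideal gas ΔU = nCvΔT with Cv = R/(γ−1) = 23.8 J/(mol·K).
ΔU = 1.38×23.8×(435−624) = -6210 J.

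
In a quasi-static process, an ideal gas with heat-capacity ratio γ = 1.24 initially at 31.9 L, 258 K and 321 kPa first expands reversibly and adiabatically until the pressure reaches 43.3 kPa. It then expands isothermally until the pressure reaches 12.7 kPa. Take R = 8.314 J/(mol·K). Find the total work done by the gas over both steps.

22200 J

n = P₁V₁/(RT₁) = 321×31.9/(8.314×258) = 4.77 mol.
Step 1 — Adiabatic: T₂/T₁ = (P₂/P₁)^((γ−1)/γ) ⇒ T₂ = 258×(0.135)^0.194 = 175 K; V₂ = 160 L.
ΔU = nCvΔT = 4.77×34.6×(175−258) = -13700 J.
Q = 0 for an adiabatic process, so W = −ΔU = 13700 J.
State after step 1: P = 43.3 kPa, V = 160 L, T = 175 K.
Step 2 — Isothermal: T stays 175 K; PV = const ⇒ V₂ = 547 L, P₂ = 12.7 kPa.
ΔU = 0 (ideal gas, T constant).
W = nRT ln(V₂/V₁) = 4.77×8.314×175×ln(3.41) = 8520 J.
Q = ΔU + W = 8520 J.
Net over both steps: W = 22200 J, Q = 8520 J, ΔU = -13700 J.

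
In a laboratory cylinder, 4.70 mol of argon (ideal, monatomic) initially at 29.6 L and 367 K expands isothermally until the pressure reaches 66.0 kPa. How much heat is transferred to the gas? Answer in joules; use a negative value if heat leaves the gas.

P₁ = nRT₁/V₁ = 4.70×8.314×367/29.6 = 484 kPa.
Isothermal: T stays 367 K; PV = const ⇒ V₂ = 217 L, P₂ = 66.0 kPa.
ΔU = 0 (ideal gas, T constant).
W = nRT ln(V₂/V₁) = 4.70×8.314×367×ln(7.34) = 28600 J.
Q = ΔU + W = 28600 J.

28600 J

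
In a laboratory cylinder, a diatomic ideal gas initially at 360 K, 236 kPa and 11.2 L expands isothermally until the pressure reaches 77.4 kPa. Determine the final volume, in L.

34.1 L

Isothermal: T stays 360 K; PV = const ⇒ V₂ = 34.1 L, P₂ = 77.4 kPa.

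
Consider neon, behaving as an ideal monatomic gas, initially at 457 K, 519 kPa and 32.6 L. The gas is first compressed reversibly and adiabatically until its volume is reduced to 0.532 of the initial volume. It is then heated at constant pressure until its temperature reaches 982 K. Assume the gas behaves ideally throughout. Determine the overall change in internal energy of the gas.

29200 J

n = P₁V₁/(RT₁) = 519×32.6/(8.314×457) = 4.45 mol.
Step 1 — Adiabatic: TV^(γ−1) = const ⇒ T₂ = 457×(1.88)^0.667 = 696 K; PV^γ = const ⇒ P₂ = 1490 kPa.
ΔU = nCvΔT = 4.45×12.5×(696−457) = 13300 J.
Q = 0 for an adiabatic process, so W = −ΔU = -13300 J.
State after step 1: P = 1490 kPa, V = 17.3 L, T = 696 K.
Step 2 — Isobaric: P stays 1490 kPa; V/T = const ⇒ T₂ = 982 K, V₂ = 24.5 L.
W = PΔV = 1490×(24.5−17.3) kPa·L = 10600 J.
ΔU = nCvΔT = 4.45×12.5×(982−696) = 15900 J.
Q = ΔU + W = nCpΔT = 26500 J.
Net over both steps: W = -2690 J, Q = 26500 J, ΔU = 29200 J.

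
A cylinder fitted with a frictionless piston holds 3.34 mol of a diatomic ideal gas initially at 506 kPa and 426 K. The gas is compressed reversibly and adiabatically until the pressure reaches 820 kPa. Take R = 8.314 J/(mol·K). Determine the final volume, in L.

V₁ = nRT₁/P₁ = 3.34×8.314×426/506 = 23.4 L.
Adiabatic: T₂/T₁ = (P₂/P₁)^((γ−1)/γ) ⇒ T₂ = 426×(1.62)^0.286 = 489 K; V₂ = 16.6 L.

16.6 L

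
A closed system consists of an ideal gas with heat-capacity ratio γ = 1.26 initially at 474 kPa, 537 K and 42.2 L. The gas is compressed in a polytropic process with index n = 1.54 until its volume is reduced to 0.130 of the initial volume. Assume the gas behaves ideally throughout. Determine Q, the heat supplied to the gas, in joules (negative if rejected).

n = P₁V₁/(RT₁) = 474×42.2/(8.314×537) = 4.48 mol.
Polytropic n=1.54: T₂ = T₁(V₁/V₂)^(n−1) = 537×(7.69)^0.54 = 1620 K; P₂ = P₁(V₁/V₂)^n = 11000 kPa.
W = (P₁V₁−P₂V₂)/(n−1) = (474×42.2−11000×5.49)/0.54 = -74400 J.
ΔU = nCvΔT = 4.48×32.0×(1620−537) = 155000 J.
Q = ΔU + W = 80200 J.

80200 J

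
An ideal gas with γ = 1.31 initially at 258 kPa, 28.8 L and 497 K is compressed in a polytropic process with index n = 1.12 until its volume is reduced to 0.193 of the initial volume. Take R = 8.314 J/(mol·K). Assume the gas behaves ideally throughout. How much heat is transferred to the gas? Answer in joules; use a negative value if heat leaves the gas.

n = P₁V₁/(RT₁) = 258×28.8/(8.314×497) = 1.80 mol.
Polytropic n=1.12: T₂ = T₁(V₁/V₂)^(n−1) = 497×(5.18)^0.12 = 605 K; P₂ = P₁(V₁/V₂)^n = 1630 kPa.
W = (P₁V₁−P₂V₂)/(n−1) = (258×28.8−1630×5.56)/0.12 = -13500 J.
ΔU = nCvΔT = 1.80×26.8×(605−497) = 5230 J.
Q = ΔU + W = -8280 J.

-8280 J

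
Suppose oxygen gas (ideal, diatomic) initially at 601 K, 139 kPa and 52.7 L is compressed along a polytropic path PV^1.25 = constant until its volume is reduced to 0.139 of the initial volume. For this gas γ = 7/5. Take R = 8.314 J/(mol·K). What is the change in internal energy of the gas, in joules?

n = P₁V₁/(RT₁) = 139×52.7/(8.314×601) = 1.47 mol.
Polytropic n=1.25: T₂ = T₁(V₁/V₂)^(n−1) = 601×(7.19)^0.25 = 984 K; P₂ = P₁(V₁/V₂)^n = 1640 kPa.
For an ideal gas ΔU = nCvΔT with Cv = (5/2)R = 20.8 J/(mol·K).
ΔU = 1.47×20.8×(984−601) = 11700 J.

11700 J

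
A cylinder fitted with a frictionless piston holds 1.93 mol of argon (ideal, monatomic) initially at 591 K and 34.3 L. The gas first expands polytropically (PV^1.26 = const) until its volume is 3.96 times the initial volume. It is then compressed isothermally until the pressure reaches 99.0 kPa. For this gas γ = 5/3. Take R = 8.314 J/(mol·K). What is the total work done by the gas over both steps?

6280 J

P₁ = nRT₁/V₁ = 1.93×8.314×591/34.3 = 276 kPa.
Step 1 — Polytropic n=1.26: T₂ = T₁(V₁/V₂)^(n−1) = 591×(0.253)^0.26 = 413 K; P₂ = P₁(V₁/V₂)^n = 48.8 kPa.
W = (P₁V₁−P₂V₂)/(n−1) = (276×34.3−48.8×136)/0.26 = 11000 J.
ΔU = nCvΔT = 1.93×12.5×(413−591) = -4280 J.
Q = ΔU + W = 6690 J.
State after step 1: P = 48.8 kPa, V = 136 L, T = 413 K.
Step 2 — Isothermal: T stays 413 K; PV = const ⇒ V₂ = 67.0 L, P₂ = 99.0 kPa.
ΔU = 0 (ideal gas, T constant).
W = nRT ln(V₂/V₁) = 1.93×8.314×413×ln(0.493) = -4690 J.
Q = ΔU + W = -4690 J.
Net over both steps: W = 6280 J, Q = 2000 J, ΔU = -4280 J.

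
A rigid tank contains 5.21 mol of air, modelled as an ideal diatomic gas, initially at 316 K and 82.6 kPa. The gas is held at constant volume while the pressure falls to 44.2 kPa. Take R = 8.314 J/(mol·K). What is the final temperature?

169 K

V₁ = nRT₁/P₁ = 5.21×8.314×316/82.6 = 166 L.
Isochoric: V stays 166 L; P/T = const ⇒ T₂ = 169 K, P₂ = 44.2 kPa.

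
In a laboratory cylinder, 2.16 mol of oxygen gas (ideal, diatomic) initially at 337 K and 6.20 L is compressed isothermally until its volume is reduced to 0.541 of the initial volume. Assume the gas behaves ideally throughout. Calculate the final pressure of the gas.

P₁ = nRT₁/V₁ = 2.16×8.314×337/6.20 = 976 kPa.
Isothermal: T stays 337 K; PV = const ⇒ V₂ = 3.35 L, P₂ = 1800 kPa.

1800 kPa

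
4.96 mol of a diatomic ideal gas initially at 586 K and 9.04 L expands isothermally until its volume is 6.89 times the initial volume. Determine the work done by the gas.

46600 J

P₁ = nRT₁/V₁ = 4.96×8.314×586/9.04 = 2670 kPa.
Isothermal: T stays 586 K; PV = const ⇒ V₂ = 62.3 L, P₂ = 388 kPa.
W = nRT ln(V₂/V₁) = 4.96×8.314×586×ln(6.89) = 46600 J.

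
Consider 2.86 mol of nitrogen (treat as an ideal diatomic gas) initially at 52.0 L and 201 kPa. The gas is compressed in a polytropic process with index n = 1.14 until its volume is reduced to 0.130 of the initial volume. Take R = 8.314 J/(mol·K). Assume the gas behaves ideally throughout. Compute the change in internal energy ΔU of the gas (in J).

8640 J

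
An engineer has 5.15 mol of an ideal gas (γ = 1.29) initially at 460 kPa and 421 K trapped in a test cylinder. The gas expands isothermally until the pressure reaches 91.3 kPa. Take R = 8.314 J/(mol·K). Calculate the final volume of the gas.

V₁ = nRT₁/P₁ = 5.15×8.314×421/460 = 39.2 L.
Isothermal: T stays 421 K; PV = const ⇒ V₂ = 197 L, P₂ = 91.3 kPa.

197 L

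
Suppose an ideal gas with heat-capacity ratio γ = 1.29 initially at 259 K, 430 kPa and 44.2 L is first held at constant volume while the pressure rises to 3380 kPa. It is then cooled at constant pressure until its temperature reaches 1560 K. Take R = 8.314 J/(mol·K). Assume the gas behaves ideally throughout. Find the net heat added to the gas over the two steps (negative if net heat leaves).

294000 J

n = P₁V₁/(RT₁) = 430×44.2/(8.314×259) = 8.83 mol.
Step 1 — Isochoric: V stays 44.2 L; P/T = const ⇒ T₂ = 2040 K, P₂ = 3380 kPa.
W = 0 (no volume change).
ΔU = nCvΔT = 8.83×28.7×(2040−259) = 450000 J.
Q = ΔU = 450000 J.
State after step 1: P = 3380 kPa, V = 44.2 L, T = 2040 K.
Step 2 — Isobaric: P stays 3380 kPa; V/T = const ⇒ T₂ = 1560 K, V₂ = 33.9 L.
W = PΔV = 3380×(33.9−44.2) kPa·L = -34900 J.
ΔU = nCvΔT = 8.83×28.7×(1560−2040) = -120000 J.
Q = ΔU + W = nCpΔT = -155000 J.
Net over both steps: W = -34900 J, Q = 294000 J, ΔU = 329000 J.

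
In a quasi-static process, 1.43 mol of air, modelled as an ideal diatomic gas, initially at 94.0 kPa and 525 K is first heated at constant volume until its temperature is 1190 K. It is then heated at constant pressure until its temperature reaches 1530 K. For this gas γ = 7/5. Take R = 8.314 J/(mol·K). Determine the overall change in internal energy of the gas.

V₁ = nRT₁/P₁ = 1.43×8.314×525/94.0 = 66.4 L.
Step 1 — Isochoric: V stays 66.4 L; P/T = const ⇒ T₂ = 1190 K, P₂ = 213 kPa.
W = 0 (no volume change).
ΔU = nCvΔT = 1.43×20.8×(1190−525) = 19800 J.
Q = ΔU = 19800 J.
State after step 1: P = 213 kPa, V = 66.4 L, T = 1190 K.
Step 2 — Isobaric: P stays 213 kPa; V/T = const ⇒ T₂ = 1530 K, V₂ = 85.4 L.
W = PΔV = 213×(85.4−66.4) kPa·L = 4040 J.
ΔU = nCvΔT = 1.43×20.8×(1530−1190) = 10100 J.
Q = ΔU + W = nCpΔT = 14100 J.
Net over both steps: W = 4040 J, Q = 33900 J, ΔU = 29900 J.

29900 J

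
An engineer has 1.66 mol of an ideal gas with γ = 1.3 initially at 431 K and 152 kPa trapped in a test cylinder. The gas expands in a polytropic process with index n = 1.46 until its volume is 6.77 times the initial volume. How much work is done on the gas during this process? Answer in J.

V₁ = nRT₁/P₁ = 1.66×8.314×431/152 = 39.1 L.
Polytropic n=1.46: T₂ = T₁(V₁/V₂)^(n−1) = 431×(0.148)^0.46 = 179 K; P₂ = P₁(V₁/V₂)^n = 9.32 kPa.
W = (P₁V₁−P₂V₂)/(n−1) = (152×39.1−9.32×265)/0.46 = 7570 J.
Work done on the gas = −W_by = -7570 J.

-7570 J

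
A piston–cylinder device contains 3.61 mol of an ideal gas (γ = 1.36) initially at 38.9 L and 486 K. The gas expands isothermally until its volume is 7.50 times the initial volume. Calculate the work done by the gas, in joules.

29400 J

P₁ = nRT₁/V₁ = 3.61×8.314×486/38.9 = 375 kPa.
Isothermal: T stays 486 K; PV = const ⇒ V₂ = 292 L, P₂ = 50.0 kPa.
W = nRT ln(V₂/V₁) = 3.61×8.314×486×ln(7.50) = 29400 J.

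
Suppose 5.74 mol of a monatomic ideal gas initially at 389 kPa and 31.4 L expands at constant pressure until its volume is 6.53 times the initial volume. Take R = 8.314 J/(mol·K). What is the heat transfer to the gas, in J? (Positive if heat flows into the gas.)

169000 J

T₁ = P₁V₁/(nR) = 389×31.4/(5.74×8.314) = 256 K.
Isobaric: P stays 389 kPa; V/T = const ⇒ T₂ = 1670 K, V₂ = 205 L.
W = PΔV = 389×(205−31.4) kPa·L = 67500 J.
ΔU = nCvΔT = 5.74×12.5×(1670−256) = 101000 J.
Q = ΔU + W = nCpΔT = 169000 J.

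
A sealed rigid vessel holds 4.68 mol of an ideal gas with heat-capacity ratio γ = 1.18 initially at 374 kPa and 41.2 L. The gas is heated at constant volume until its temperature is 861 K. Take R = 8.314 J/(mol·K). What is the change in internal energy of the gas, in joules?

T₁ = P₁V₁/(nR) = 374×41.2/(4.68×8.314) = 396 K.
Isochoric: V stays 41.2 L; P/T = const ⇒ T₂ = 861 K, P₂ = 813 kPa.
For an ideal gas ΔU = nCvΔT with Cv = R/(γ−1) = 46.2 J/(mol·K).
ΔU = 4.68×46.2×(861−396) = 101000 J.

101000 J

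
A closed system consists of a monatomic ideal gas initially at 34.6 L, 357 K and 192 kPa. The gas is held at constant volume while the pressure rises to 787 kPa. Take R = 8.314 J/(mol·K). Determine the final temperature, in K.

Isochoric: V stays 34.6 L; P/T = const ⇒ T₂ = 1460 K, P₂ = 787 kPa.

1460 K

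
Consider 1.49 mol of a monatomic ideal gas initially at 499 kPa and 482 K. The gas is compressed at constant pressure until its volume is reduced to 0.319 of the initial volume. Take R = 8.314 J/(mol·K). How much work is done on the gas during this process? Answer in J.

4070 J

V₁ = nRT₁/P₁ = 1.49×8.314×482/499 = 12.0 L.
Isobaric: P stays 499 kPa; V/T = const ⇒ T₂ = 154 K, V₂ = 3.82 L.
W = PΔV = 499×(3.82−12.0) kPa·L = -4070 J.
Work done on the gas = −W_by = 4070 J.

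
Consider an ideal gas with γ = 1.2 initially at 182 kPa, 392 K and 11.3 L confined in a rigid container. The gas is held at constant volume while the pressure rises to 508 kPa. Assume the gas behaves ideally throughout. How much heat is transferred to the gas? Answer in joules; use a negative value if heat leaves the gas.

n = P₁V₁/(RT₁) = 182×11.3/(8.314×392) = 0.631 mol.
Isochoric: V stays 11.3 L; P/T = const ⇒ T₂ = 1090 K, P₂ = 508 kPa.
W = 0 (no volume change).
ΔU = nCvΔT = 0.631×41.6×(1090−392) = 18400 J.
Q = ΔU = 18400 J.

18400 J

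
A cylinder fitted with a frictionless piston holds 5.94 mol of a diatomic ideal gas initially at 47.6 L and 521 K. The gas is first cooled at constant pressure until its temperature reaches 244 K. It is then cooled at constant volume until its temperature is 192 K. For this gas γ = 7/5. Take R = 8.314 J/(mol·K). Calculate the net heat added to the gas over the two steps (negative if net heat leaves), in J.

-54300 J

P₁ = nRT₁/V₁ = 5.94×8.314×521/47.6 = 541 kPa.
Step 1 — Isobaric: P stays 541 kPa; V/T = const ⇒ T₂ = 244 K, V₂ = 22.3 L.
W = PΔV = 541×(22.3−47.6) kPa·L = -13700 J.
ΔU = nCvΔT = 5.94×20.8×(244−521) = -34200 J.
Q = ΔU + W = nCpΔT = -47900 J.
State after step 1: P = 541 kPa, V = 22.3 L, T = 244 K.
Step 2 — Isochoric: V stays 22.3 L; P/T = const ⇒ T₂ = 192 K, P₂ = 425 kPa.
W = 0 (no volume change).
ΔU = nCvΔT = 5.94×20.8×(192−244) = -6420 J.
Q = ΔU = -6420 J.
Net over both steps: W = -13700 J, Q = -54300 J, ΔU = -40600 J.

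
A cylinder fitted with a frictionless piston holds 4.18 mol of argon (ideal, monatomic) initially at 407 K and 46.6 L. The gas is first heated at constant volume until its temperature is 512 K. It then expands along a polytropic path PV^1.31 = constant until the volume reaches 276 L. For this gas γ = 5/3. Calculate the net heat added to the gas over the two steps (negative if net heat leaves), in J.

P₁ = nRT₁/V₁ = 4.18×8.314×407/46.6 = 304 kPa.
Step 1 — Isochoric: V stays 46.6 L; P/T = const ⇒ T₂ = 512 K, P₂ = 382 kPa.
W = 0 (no volume change).
ΔU = nCvΔT = 4.18×12.5×(512−407) = 5470 J.
Q = ΔU = 5470 J.
State after step 1: P = 382 kPa, V = 46.6 L, T = 512 K.
Step 2 — Polytropic n=1.31: T₂ = T₁(V₁/V₂)^(n−1) = 512×(0.169)^0.31 = 295 K; P₂ = P₁(V₁/V₂)^n = 37.1 kPa.
W = (P₁V₁−P₂V₂)/(n−1) = (382×46.6−37.1×276)/0.31 = 24300 J.
ΔU = nCvΔT = 4.18×12.5×(295−512) = -11300 J.
Q = ΔU + W = 13000 J.
Net over both steps: W = 24300 J, Q = 18500 J, ΔU = -5840 J.

18500 J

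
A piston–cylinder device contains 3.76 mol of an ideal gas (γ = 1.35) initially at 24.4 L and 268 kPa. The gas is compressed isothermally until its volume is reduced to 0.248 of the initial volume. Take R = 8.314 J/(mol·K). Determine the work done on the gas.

9120 J

T₁ = P₁V₁/(nR) = 268×24.4/(3.76×8.314) = 209 K.
Isothermal: T stays 209 K; PV = const ⇒ V₂ = 6.05 L, P₂ = 1080 kPa.
W = nRT ln(V₂/V₁) = 3.76×8.314×209×ln(0.248) = -9120 J.
Work done on the gas = −W_by = 9120 J.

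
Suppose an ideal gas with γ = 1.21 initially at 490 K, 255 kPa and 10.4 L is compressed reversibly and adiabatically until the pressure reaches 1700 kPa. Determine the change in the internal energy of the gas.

4920 J

n = P₁V₁/(RT₁) = 255×10.4/(8.314×490) = 0.651 mol.
Adiabatic: T₂/T₁ = (P₂/P₁)^((γ−1)/γ) ⇒ T₂ = 490×(6.67)^0.174 = 681 K; V₂ = 2.17 L.
For an ideal gas ΔU = nCvΔT with Cv = R/(γ−1) = 39.6 J/(mol·K).
ΔU = 0.651×39.6×(681−490) = 4920 J.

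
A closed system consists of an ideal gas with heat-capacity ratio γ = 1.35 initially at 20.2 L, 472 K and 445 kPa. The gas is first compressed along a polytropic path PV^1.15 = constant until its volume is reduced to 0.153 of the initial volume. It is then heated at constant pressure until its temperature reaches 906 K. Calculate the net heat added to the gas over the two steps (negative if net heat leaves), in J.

n = P₁V₁/(RT₁) = 445×20.2/(8.314×472) = 2.29 mol.
Step 1 — Polytropic n=1.15: T₂ = T₁(V₁/V₂)^(n−1) = 472×(6.54)^0.15 = 626 K; P₂ = P₁(V₁/V₂)^n = 3850 kPa.
W = (P₁V₁−P₂V₂)/(n−1) = (445×20.2−3850×3.09)/0.15 = -19500 J.
ΔU = nCvΔT = 2.29×23.8×(626−472) = 8350 J.
Q = ΔU + W = -11100 J.
State after step 1: P = 3850 kPa, V = 3.09 L, T = 626 K.
Step 2 — Isobaric: P stays 3850 kPa; V/T = const ⇒ T₂ = 906 K, V₂ = 4.48 L.
W = PΔV = 3850×(4.48−3.09) kPa·L = 5340 J.
ΔU = nCvΔT = 2.29×23.8×(906−626) = 15300 J.
Q = ΔU + W = nCpΔT = 20600 J.
Net over both steps: W = -14100 J, Q = 9470 J, ΔU = 23600 J.

9470 J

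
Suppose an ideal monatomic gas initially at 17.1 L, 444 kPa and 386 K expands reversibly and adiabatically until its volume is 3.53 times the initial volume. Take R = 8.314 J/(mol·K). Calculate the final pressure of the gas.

Adiabatic: TV^(γ−1) = const ⇒ T₂ = 386×(0.283)^0.667 = 166 K; PV^γ = const ⇒ P₂ = 54.3 kPa.

54.3 kPa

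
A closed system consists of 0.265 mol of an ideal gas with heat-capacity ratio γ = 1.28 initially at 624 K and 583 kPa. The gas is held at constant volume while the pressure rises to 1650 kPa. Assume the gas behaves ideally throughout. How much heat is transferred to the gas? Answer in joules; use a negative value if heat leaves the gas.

V₁ = nRT₁/P₁ = 0.265×8.314×624/583 = 2.36 L.
Isochoric: V stays 2.36 L; P/T = const ⇒ T₂ = 1770 K, P₂ = 1650 kPa.
W = 0 (no volume change).
ΔU = nCvΔT = 0.265×29.7×(1770−624) = 8990 J.
Q = ΔU = 8990 J.

8990 J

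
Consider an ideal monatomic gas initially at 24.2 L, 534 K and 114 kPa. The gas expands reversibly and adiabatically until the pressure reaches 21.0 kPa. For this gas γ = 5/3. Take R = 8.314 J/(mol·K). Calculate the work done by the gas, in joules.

2030 J

n = P₁V₁/(RT₁) = 114×24.2/(8.314×534) = 0.621 mol.
Adiabatic: T₂/T₁ = (P₂/P₁)^((γ−1)/γ) ⇒ T₂ = 534×(0.184)^0.400 = 271 K; V₂ = 66.8 L.
ΔU = nCvΔT = 0.621×12.5×(271−534) = -2030 J.
Q = 0 for an adiabatic process, so W = −ΔU = 2030 J.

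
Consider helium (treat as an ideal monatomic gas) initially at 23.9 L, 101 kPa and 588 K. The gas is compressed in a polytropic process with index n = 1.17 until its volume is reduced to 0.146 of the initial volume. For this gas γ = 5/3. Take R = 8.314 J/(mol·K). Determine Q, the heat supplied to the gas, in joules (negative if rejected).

n = P₁V₁/(RT₁) = 101×23.9/(8.314×588) = 0.494 mol.
Polytropic n=1.17: T₂ = T₁(V₁/V₂)^(n−1) = 588×(6.85)^0.17 = 816 K; P₂ = P₁(V₁/V₂)^n = 959 kPa.
W = (P₁V₁−P₂V₂)/(n−1) = (101×23.9−959×3.49)/0.17 = -5490 J.
ΔU = nCvΔT = 0.494×12.5×(816−588) = 1400 J.
Q = ΔU + W = -4090 J.

-4090 J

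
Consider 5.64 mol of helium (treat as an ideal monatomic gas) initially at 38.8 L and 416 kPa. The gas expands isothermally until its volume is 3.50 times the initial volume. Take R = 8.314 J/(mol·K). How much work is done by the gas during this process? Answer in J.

20200 J

T₁ = P₁V₁/(nR) = 416×38.8/(5.64×8.314) = 344 K.
Isothermal: T stays 344 K; PV = const ⇒ V₂ = 136 L, P₂ = 119 kPa.
W = nRT ln(V₂/V₁) = 5.64×8.314×344×ln(3.50) = 20200 J.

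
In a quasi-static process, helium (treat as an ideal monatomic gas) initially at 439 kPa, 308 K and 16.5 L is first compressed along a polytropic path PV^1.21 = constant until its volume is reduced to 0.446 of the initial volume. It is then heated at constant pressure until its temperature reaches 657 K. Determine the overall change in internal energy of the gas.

12300 J

n = P₁V₁/(RT₁) = 439×16.5/(8.314×308) = 2.83 mol.
Step 1 — Polytropic n=1.21: T₂ = T₁(V₁/V₂)^(n−1) = 308×(2.24)^0.21 = 365 K; P₂ = P₁(V₁/V₂)^n = 1170 kPa.
W = (P₁V₁−P₂V₂)/(n−1) = (439×16.5−1170×7.36)/0.21 = -6370 J.
ΔU = nCvΔT = 2.83×12.5×(365−308) = 2010 J.
Q = ΔU + W = -4370 J.
State after step 1: P = 1170 kPa, V = 7.36 L, T = 365 K.
Step 2 — Isobaric: P stays 1170 kPa; V/T = const ⇒ T₂ = 657 K, V₂ = 13.2 L.
W = PΔV = 1170×(13.2−7.36) kPa·L = 6870 J.
ΔU = nCvΔT = 2.83×12.5×(657−365) = 10300 J.
Q = ΔU + W = nCpΔT = 17200 J.
Net over both steps: W = 495 J, Q = 12800 J, ΔU = 12300 J.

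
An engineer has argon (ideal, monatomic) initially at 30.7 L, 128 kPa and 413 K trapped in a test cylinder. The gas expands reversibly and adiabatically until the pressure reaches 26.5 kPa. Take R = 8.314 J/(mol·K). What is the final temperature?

Adiabatic: T₂/T₁ = (P₂/P₁)^((γ−1)/γ) ⇒ T₂ = 413×(0.207)^0.400 = 220 K; V₂ = 79.0 L.

220 K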